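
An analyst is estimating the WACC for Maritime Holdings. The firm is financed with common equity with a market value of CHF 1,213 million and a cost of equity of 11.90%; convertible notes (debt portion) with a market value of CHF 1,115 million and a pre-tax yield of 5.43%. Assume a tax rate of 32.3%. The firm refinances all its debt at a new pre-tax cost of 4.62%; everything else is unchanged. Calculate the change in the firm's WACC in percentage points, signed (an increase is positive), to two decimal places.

Current WACC:
Total capital V = 1213 + 1115 = 2328.
Equity: weight = 1213/2328 = 0.5210; cost = 11.9%.
Convertible notes (debt portion): weight = 1115/2328 = 0.4790; after-tax cost = 5.43% × (1 − 32.3%) = 3.6761%.
WACC = 0.5210 × 11.9000% + 0.4790 × 3.6761% = 7.9612%.
After the change:
Total capital V = 1213 + 1115 = 2328.
Equity: weight = 1213/2328 = 0.5210; cost = 11.9%.
Convertible notes (debt portion): weight = 1115/2328 = 0.4790; after-tax cost = 4.62% × (1 − 32.3%) = 3.1277%.
WACC = 0.5210 × 11.9000% + 0.4790 × 3.1277% = 7.6985%.
Change in WACC = 7.6985% − 7.9612% = -0.2626 pp.

-0.26 pp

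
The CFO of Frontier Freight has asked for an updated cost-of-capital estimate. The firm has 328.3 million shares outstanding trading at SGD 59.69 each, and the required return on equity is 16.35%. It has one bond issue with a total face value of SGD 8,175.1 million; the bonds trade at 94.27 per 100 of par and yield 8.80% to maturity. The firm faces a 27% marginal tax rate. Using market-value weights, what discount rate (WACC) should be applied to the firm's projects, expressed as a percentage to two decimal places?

Market value of equity E = 59.69 × 328.3m = 19596.227m. Market value of debt D = 8175.1m × 94.27/100 = 7706.66677m.
Total capital V = 19596.227 + 7706.66677 = 27302.89377.
Equity: weight = 19596.227/27302.89377 = 0.7177; cost = 16.35%.
Bonds outstanding: weight = 7706.66677/27302.89377 = 0.2823; after-tax cost = 8.8% × (1 − 27%) = 6.4240%.
WACC = 0.7177 × 16.3500% + 0.2823 × 6.4240% = 13.5482%.

13.55%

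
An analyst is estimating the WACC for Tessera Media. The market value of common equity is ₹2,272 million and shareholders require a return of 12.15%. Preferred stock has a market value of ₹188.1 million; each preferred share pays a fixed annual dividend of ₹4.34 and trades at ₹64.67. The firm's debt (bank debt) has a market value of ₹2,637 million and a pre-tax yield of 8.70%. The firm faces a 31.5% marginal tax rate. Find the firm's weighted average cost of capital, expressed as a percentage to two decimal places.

Cost of preferred: Rp = 4.34 / 64.67 = 6.7110%.
Total capital V = 2272 + 188.1 + 2637 = 5097.1.
Equity: weight = 2272/5097.1 = 0.4457; cost = 12.15%.
Preferred: weight = 188.1/5097.1 = 0.0369; cost = 6.711%.
Bank debt: weight = 2637/5097.1 = 0.5174; after-tax cost = 8.7% × (1 − 31.5%) = 5.9595%.
WACC = 0.4457 × 12.1500% + 0.0369 × 6.7110% + 0.5174 × 5.9595% = 8.7466%.

8.75%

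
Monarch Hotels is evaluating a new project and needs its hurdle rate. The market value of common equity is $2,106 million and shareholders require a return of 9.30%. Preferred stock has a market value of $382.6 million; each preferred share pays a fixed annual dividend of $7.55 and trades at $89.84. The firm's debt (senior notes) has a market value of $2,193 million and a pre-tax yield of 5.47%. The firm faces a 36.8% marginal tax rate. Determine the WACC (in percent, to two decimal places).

Cost of preferred: Rp = 7.55 / 89.84 = 8.4038%.
Total capital V = 2106 + 382.6 + 2193 = 4681.6.
Equity: weight = 2106/4681.6 = 0.4498; cost = 9.3%.
Preferred: weight = 382.6/4681.6 = 0.0817; cost = 8.4038%.
Senior notes: weight = 2193/4681.6 = 0.4684; after-tax cost = 5.47% × (1 − 36.8%) = 3.4570%.
WACC = 0.4498 × 9.3000% + 0.0817 × 8.4038% + 0.4684 × 3.4570% = 6.4897%.

6.49%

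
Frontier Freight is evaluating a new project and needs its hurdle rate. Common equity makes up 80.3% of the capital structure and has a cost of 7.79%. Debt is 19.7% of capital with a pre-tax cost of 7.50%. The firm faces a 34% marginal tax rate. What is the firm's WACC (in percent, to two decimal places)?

After-tax cost of debt = 7.5% × (1 − 34%) = 4.9500%.
WACC = 0.803 × 7.7900% + 0.197 × 4.9500% = 7.2305%.

7.23%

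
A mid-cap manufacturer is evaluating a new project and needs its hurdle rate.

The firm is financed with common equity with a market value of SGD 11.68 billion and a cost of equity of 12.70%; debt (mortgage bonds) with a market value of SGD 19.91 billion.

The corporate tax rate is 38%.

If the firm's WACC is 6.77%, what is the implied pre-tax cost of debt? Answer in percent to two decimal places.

Total capital V = 11.68 + 19.91 = 31.59.
Equity weight = 11.68/31.59 = 0.3697.
Mortgage bonds weight = 19.91/31.59 = 0.6303.
Equity contribution = 0.3697 × 12.7% = 4.6957%.
Remaining for debt = 6.77% − 4.6957% = 2.0743%.
Rd × (1 − 38%) × 0.6303 = 2.0743%  ⇒  Rd = 5.3084%.

5.31%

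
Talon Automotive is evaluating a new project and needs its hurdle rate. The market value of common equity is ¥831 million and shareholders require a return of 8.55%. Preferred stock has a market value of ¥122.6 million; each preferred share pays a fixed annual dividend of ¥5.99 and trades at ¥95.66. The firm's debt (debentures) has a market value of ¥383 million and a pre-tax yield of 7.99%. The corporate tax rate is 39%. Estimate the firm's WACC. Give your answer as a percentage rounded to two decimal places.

Cost of preferred: Rp = 5.99 / 95.66 = 6.2618%.
Total capital V = 831 + 122.6 + 383 = 1336.6.
Equity: weight = 831/1336.6 = 0.6217; cost = 8.55%.
Preferred: weight = 122.6/1336.6 = 0.0917; cost = 6.2618%.
Debentures: weight = 383/1336.6 = 0.2865; after-tax cost = 7.99% × (1 − 39%) = 4.8739%.
WACC = 0.6217 × 8.5500% + 0.0917 × 6.2618% + 0.2865 × 4.8739% = 7.2867%.

7.29%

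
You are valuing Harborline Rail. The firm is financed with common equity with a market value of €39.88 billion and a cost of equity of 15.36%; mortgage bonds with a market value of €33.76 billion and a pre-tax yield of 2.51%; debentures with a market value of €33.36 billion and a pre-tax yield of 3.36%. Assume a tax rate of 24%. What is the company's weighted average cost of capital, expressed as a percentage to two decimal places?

7.12%

Total capital V = 39.88 + 33.76 + 33.36 = 107.
Equity: weight = 39.88/107 = 0.3727; cost = 15.36%.
Mortgage bonds: weight = 33.76/107 = 0.3155; after-tax cost = 2.51% × (1 − 24%) = 1.9076%.
Debentures: weight = 33.36/107 = 0.3118; after-tax cost = 3.36% × (1 − 24%) = 2.5536%.
WACC = 0.3727 × 15.3600% + 0.3155 × 1.9076% + 0.3118 × 2.5536% = 7.1229%.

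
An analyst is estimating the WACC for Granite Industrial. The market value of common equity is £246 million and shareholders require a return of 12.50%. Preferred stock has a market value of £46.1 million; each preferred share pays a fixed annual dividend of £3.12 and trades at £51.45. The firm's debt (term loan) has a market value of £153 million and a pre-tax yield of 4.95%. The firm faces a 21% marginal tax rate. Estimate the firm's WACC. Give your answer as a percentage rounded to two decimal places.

Cost of preferred: Rp = 3.12 / 51.45 = 6.0641%.
Total capital V = 246 + 46.1 + 153 = 445.1.
Equity: weight = 246/445.1 = 0.5527; cost = 12.5%.
Preferred: weight = 46.1/445.1 = 0.1036; cost = 6.0641%.
Term loan: weight = 153/445.1 = 0.3437; after-tax cost = 4.95% × (1 − 21%) = 3.9105%.
WACC = 0.5527 × 12.5000% + 0.1036 × 6.0641% + 0.3437 × 3.9105% = 8.8808%.

8.88%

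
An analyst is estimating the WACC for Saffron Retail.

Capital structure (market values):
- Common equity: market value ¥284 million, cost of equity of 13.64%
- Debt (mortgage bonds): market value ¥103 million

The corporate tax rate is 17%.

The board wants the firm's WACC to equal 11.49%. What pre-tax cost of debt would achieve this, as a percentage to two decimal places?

6.70%

Total capital V = 284 + 103 = 387.
Equity weight = 284/387 = 0.7339.
Mortgage bonds weight = 103/387 = 0.2661.
Equity contribution = 0.7339 × 13.64% = 10.0097%.
Remaining for debt = 11.49% − 10.0097% = 1.4803%.
Rd × (1 − 17%) × 0.2661 = 1.4803%  ⇒  Rd = 6.7010%.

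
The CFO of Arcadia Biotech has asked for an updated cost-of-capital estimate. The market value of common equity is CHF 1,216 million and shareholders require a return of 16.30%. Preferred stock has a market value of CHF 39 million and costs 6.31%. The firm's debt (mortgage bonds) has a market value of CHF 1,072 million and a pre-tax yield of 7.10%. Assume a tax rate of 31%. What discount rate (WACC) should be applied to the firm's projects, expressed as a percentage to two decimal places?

10.88%

Total capital V = 1216 + 39 + 1072 = 2327.
Equity: weight = 1216/2327 = 0.5226; cost = 16.3%.
Preferred: weight = 39/2327 = 0.0168; cost = 6.31%.
Mortgage bonds: weight = 1072/2327 = 0.4607; after-tax cost = 7.1% × (1 − 31%) = 4.8990%.
WACC = 0.5226 × 16.3000% + 0.0168 × 6.3100% + 0.4607 × 4.8990% = 10.8804%.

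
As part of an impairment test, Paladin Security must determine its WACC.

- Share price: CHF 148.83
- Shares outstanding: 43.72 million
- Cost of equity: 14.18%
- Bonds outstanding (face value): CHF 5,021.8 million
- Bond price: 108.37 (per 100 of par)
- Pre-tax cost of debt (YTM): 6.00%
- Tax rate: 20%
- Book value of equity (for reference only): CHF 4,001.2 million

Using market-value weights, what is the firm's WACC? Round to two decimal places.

Market value of equity E = 148.83 × 43.72m = 6506.8476m. Market value of debt D = 5021.8m × 108.37/100 = 5442.12466m.
Total capital V = 6506.8476 + 5442.12466 = 11948.97226.
Equity: weight = 6506.8476/11948.97226 = 0.5446; cost = 14.18%.
Bonds outstanding: weight = 5442.12466/11948.97226 = 0.4554; after-tax cost = 6% × (1 − 20%) = 4.8000%.
WACC = 0.5446 × 14.1800% + 0.4554 × 4.8000% = 9.9079%.

9.91%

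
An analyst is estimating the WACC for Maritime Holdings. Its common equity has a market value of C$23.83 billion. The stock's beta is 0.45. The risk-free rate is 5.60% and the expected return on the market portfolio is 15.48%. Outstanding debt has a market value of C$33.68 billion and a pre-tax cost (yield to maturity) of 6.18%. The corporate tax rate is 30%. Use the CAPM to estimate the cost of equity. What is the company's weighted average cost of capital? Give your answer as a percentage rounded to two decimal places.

6.70%

Market risk premium = 15.48% − 5.6% = 9.88%.
Cost of equity via CAPM: Re = 5.6% + 0.45 × 9.88% = 10.0460%.
Total capital V = 23.83 + 33.68 = 57.51.
Equity: weight = 23.83/57.51 = 0.4144; cost = 10.046%.
Debt: weight = 33.68/57.51 = 0.5856; after-tax cost = 6.18% × (1 − 30%) = 4.3260%.
WACC = 0.4144 × 10.0460% + 0.5856 × 4.3260% = 6.6962%.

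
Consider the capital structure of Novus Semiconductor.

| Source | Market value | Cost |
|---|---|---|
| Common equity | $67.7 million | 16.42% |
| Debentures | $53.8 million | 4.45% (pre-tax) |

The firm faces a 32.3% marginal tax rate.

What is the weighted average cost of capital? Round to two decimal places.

10.48%

Total capital V = 67.7 + 53.8 = 121.5.
Equity: weight = 67.7/121.5 = 0.5572; cost = 16.42%.
Debentures: weight = 53.8/121.5 = 0.4428; after-tax cost = 4.45% × (1 − 32.3%) = 3.0127%.
WACC = 0.5572 × 16.4200% + 0.4428 × 3.0127% = 10.4832%.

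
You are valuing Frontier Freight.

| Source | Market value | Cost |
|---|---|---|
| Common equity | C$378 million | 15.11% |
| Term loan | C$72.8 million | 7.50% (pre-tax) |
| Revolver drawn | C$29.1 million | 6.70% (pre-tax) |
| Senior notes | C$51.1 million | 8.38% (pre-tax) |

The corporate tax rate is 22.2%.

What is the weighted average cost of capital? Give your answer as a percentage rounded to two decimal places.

12.47%

Total capital V = 378 + 72.8 + 29.1 + 51.1 = 531.
Equity: weight = 378/531 = 0.7119; cost = 15.11%.
Term loan: weight = 72.8/531 = 0.1371; after-tax cost = 7.5% × (1 − 22.2%) = 5.8350%.
Revolver drawn: weight = 29.1/531 = 0.0548; after-tax cost = 6.7% × (1 − 22.2%) = 5.2126%.
Senior notes: weight = 51.1/531 = 0.0962; after-tax cost = 8.38% × (1 − 22.2%) = 6.5196%.
WACC = 0.7119 × 15.1100% + 0.1371 × 5.8350% + 0.0548 × 5.2126% + 0.0962 × 6.5196% = 12.4693%.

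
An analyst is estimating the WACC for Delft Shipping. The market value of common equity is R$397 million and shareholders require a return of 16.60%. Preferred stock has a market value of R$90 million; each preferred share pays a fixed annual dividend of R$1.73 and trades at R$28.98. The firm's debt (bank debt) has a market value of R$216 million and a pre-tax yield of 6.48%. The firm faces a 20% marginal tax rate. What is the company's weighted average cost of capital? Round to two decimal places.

11.73%

Cost of preferred: Rp = 1.73 / 28.98 = 5.9696%.
Total capital V = 397 + 90 + 216 = 703.
Equity: weight = 397/703 = 0.5647; cost = 16.6%.
Preferred: weight = 90/703 = 0.1280; cost = 5.9696%.
Bank debt: weight = 216/703 = 0.3073; after-tax cost = 6.48% × (1 − 20%) = 5.1840%.
WACC = 0.5647 × 16.6000% + 0.1280 × 5.9696% + 0.3073 × 5.1840% = 11.7314%.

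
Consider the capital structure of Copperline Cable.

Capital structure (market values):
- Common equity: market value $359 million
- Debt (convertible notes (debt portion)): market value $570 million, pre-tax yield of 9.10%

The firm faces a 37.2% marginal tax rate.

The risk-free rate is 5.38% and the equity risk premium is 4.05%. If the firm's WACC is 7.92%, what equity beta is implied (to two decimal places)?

Total capital V = 359 + 570 = 929.
Equity weight = 359/929 = 0.3864.
Convertible notes (debt portion) weight = 570/929 = 0.6136.
Debt contribution = 0.6136 × 9.1% × (1 − 37.2%) = 3.5064%.
Required equity contribution = 7.92% − 3.5064% = 4.4136%  ⇒  Re = 11.4213%.
CAPM: 11.4213% = 5.38% + β × 4.05%  ⇒  β = 1.4917.

1.49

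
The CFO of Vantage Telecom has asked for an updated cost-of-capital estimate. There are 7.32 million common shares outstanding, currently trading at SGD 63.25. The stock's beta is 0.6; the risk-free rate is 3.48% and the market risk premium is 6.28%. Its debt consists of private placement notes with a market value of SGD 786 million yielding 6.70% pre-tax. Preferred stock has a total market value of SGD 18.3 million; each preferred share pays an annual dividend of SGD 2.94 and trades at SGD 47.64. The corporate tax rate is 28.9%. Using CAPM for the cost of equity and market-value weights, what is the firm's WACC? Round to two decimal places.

Cost of equity via CAPM: Re = 3.48% + 0.6 × 6.28% = 7.2480%.
Cost of preferred: Rp = 2.94 / 47.64 = 6.1713%.
Market value of equity E = 63.25 × 7.32m = 462.99m.
Total capital V = 462.99 + 18.3 + 786 = 1267.29.
Equity: weight = 462.99/1267.29 = 0.3653; cost = 7.248%.
Preferred: weight = 18.3/1267.29 = 0.0144; cost = 6.1713%.
Private placement notes: weight = 786/1267.29 = 0.6202; after-tax cost = 6.7% × (1 − 28.9%) = 4.7637%.
WACC = 0.3653 × 7.2480% + 0.0144 × 6.1713% + 0.6202 × 4.7637% = 5.6916%.

5.69%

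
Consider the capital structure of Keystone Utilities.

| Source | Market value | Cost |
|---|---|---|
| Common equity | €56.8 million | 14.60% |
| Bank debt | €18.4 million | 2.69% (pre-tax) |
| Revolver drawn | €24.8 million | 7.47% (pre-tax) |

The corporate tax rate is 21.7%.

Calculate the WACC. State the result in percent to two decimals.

Total capital V = 56.8 + 18.4 + 24.8 = 100.
Equity: weight = 56.8/100 = 0.5680; cost = 14.6%.
Bank debt: weight = 18.4/100 = 0.1840; after-tax cost = 2.69% × (1 − 21.7%) = 2.1063%.
Revolver drawn: weight = 24.8/100 = 0.2480; after-tax cost = 7.47% × (1 − 21.7%) = 5.8490%.
WACC = 0.5680 × 14.6000% + 0.1840 × 2.1063% + 0.2480 × 5.8490% = 10.1309%.

10.13%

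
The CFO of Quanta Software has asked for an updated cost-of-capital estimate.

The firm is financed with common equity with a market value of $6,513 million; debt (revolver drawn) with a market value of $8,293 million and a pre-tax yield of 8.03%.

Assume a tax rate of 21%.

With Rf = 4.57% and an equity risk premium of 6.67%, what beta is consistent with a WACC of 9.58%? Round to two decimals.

1.37

Total capital V = 6513 + 8293 = 14806.
Equity weight = 6513/14806 = 0.4399.
Revolver drawn weight = 8293/14806 = 0.5601.
Debt contribution = 0.5601 × 8.03% × (1 − 21%) = 3.5532%.
Required equity contribution = 9.58% − 3.5532% = 6.0268%  ⇒  Re = 13.7008%.
CAPM: 13.7008% = 4.57% + β × 6.67%  ⇒  β = 1.3689.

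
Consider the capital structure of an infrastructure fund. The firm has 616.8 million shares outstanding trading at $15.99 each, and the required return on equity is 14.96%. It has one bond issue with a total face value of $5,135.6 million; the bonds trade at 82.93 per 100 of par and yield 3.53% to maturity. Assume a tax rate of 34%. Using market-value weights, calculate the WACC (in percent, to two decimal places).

11.15%

Market value of equity E = 15.99 × 616.8m = 9862.632m. Market value of debt D = 5135.6m × 82.93/100 = 4258.95308m.
Total capital V = 9862.632 + 4258.95308 = 14121.58508.
Equity: weight = 9862.632/14121.58508 = 0.6984; cost = 14.96%.
Bonds outstanding: weight = 4258.95308/14121.58508 = 0.3016; after-tax cost = 3.53% × (1 − 34%) = 2.3298%.
WACC = 0.6984 × 14.9600% + 0.3016 × 2.3298% = 11.1508%.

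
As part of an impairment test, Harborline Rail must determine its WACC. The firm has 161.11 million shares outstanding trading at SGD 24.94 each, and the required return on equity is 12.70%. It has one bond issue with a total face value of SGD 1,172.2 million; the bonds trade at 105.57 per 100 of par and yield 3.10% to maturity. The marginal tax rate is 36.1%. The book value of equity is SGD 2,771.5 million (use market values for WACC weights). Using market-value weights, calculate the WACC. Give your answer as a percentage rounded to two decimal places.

10.18%

Market value of equity E = 24.94 × 161.11m = 4018.0834m. Market value of debt D = 1172.2m × 105.57/100 = 1237.49154m.
Total capital V = 4018.0834 + 1237.49154 = 5255.57494.
Equity: weight = 4018.0834/5255.57494 = 0.7645; cost = 12.7%.
Bonds outstanding: weight = 1237.49154/5255.57494 = 0.2355; after-tax cost = 3.1% × (1 − 36.1%) = 1.9809%.
WACC = 0.7645 × 12.7000% + 0.2355 × 1.9809% = 10.1761%.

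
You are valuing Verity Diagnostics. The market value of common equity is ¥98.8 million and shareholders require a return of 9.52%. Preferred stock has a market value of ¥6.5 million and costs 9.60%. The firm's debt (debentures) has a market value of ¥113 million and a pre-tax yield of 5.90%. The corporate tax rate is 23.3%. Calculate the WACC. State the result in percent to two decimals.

6.94%

Total capital V = 98.8 + 6.5 + 113 = 218.3.
Equity: weight = 98.8/218.3 = 0.4526; cost = 9.52%.
Preferred: weight = 6.5/218.3 = 0.0298; cost = 9.6%.
Debentures: weight = 113/218.3 = 0.5176; after-tax cost = 5.9% × (1 − 23.3%) = 4.5253%.
WACC = 0.4526 × 9.5200% + 0.0298 × 9.6000% + 0.5176 × 4.5253% = 6.9369%.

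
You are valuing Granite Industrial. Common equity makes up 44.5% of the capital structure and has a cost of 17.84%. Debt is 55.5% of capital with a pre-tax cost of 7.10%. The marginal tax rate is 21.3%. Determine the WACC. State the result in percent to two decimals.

11.04%

After-tax cost of debt = 7.1% × (1 − 21.3%) = 5.5877%.
WACC = 0.445 × 17.8400% + 0.555 × 5.5877% = 11.0400%.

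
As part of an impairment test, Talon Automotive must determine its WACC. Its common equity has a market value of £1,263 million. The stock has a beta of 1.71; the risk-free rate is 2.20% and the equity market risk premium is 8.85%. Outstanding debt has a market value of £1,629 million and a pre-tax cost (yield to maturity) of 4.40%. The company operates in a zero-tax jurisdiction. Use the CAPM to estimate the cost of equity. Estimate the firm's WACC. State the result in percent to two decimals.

10.05%

Cost of equity via CAPM: Re = 2.2% + 1.71 × 8.85% = 17.3335%.
Total capital V = 1263 + 1629 = 2892.
Equity: weight = 1263/2892 = 0.4367; cost = 17.3335%.
Debt: weight = 1629/2892 = 0.5633; after-tax cost = 4.4% × (1 − 0%) = 4.4000%.
WACC = 0.4367 × 17.3335% + 0.5633 × 4.4000% = 10.0483%.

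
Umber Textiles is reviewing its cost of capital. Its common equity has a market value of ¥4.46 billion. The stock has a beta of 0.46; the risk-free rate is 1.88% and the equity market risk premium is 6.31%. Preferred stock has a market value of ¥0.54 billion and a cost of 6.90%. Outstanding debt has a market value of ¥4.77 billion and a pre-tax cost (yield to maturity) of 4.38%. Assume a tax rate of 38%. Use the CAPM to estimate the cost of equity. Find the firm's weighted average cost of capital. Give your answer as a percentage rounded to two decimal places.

3.89%

Cost of equity via CAPM: Re = 1.88% + 0.46 × 6.31% = 4.7826%.
Total capital V = 4.46 + 0.54 + 4.77 = 9.77.
Equity: weight = 4.46/9.77 = 0.4565; cost = 4.7826%.
Preferred: weight = 0.54/9.77 = 0.0553; cost = 6.9%.
Debt: weight = 4.77/9.77 = 0.4882; after-tax cost = 4.38% × (1 − 38%) = 2.7156%.
WACC = 0.4565 × 4.7826% + 0.0553 × 6.9000% + 0.4882 × 2.7156% = 3.8905%.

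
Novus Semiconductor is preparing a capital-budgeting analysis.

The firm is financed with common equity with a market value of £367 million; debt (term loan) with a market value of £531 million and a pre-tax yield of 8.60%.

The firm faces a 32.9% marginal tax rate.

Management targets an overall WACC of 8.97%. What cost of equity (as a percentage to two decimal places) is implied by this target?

13.60%

Total capital V = 367 + 531 = 898.
Equity weight = 367/898 = 0.4087.
Term loan weight = 531/898 = 0.5913.
Debt contribution = 0.5913 × 8.6% × (1 − 32.9%) = 3.4122%.
Required equity contribution = 8.97% − 3.4122% = 5.5578%.
Re = 5.5578% / 0.4087 = 13.5991%.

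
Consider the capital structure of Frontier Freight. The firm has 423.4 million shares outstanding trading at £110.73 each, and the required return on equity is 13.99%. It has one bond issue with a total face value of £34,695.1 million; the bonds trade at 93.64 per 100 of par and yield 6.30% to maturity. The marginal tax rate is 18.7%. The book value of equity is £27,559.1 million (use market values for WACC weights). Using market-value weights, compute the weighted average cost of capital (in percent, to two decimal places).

10.36%

Market value of equity E = 110.73 × 423.4m = 46883.082m. Market value of debt D = 34695.1m × 93.64/100 = 32488.49164m.
Total capital V = 46883.082 + 32488.49164 = 79371.57364.
Equity: weight = 46883.082/79371.57364 = 0.5907; cost = 13.99%.
Bonds outstanding: weight = 32488.49164/79371.57364 = 0.4093; after-tax cost = 6.3% × (1 − 18.7%) = 5.1219%.
WACC = 0.5907 × 13.9900% + 0.4093 × 5.1219% = 10.3601%.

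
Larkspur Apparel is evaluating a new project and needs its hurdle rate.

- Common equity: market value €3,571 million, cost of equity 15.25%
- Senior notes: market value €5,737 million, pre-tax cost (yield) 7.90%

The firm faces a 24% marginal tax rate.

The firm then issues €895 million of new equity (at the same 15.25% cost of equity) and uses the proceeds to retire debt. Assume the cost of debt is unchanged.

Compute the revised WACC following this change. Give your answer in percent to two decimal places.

After the change:
Total capital V = 4466 + 4842 = 9308.
Equity: weight = 4466/9308 = 0.4798; cost = 15.25%.
Senior notes: weight = 4842/9308 = 0.5202; after-tax cost = 7.9% × (1 − 24%) = 6.0040%.
WACC = 0.4798 × 15.2500% + 0.5202 × 6.0040% = 10.4403%.

10.44%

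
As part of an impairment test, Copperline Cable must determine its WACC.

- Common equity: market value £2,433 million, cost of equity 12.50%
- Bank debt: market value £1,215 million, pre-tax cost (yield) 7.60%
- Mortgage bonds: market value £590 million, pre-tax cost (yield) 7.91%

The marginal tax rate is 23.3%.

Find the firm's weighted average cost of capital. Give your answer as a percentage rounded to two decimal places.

9.69%

Total capital V = 2433 + 1215 + 590 = 4238.
Equity: weight = 2433/4238 = 0.5741; cost = 12.5%.
Bank debt: weight = 1215/4238 = 0.2867; after-tax cost = 7.6% × (1 − 23.3%) = 5.8292%.
Mortgage bonds: weight = 590/4238 = 0.1392; after-tax cost = 7.91% × (1 − 23.3%) = 6.0670%.
WACC = 0.5741 × 12.5000% + 0.2867 × 5.8292% + 0.1392 × 6.0670% = 9.6920%.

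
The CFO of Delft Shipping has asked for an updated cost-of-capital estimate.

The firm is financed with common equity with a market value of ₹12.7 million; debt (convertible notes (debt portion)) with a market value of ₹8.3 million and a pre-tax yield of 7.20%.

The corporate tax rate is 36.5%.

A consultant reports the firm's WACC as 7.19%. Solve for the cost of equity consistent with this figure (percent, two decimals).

Total capital V = 12.7 + 8.3 = 21.
Equity weight = 12.7/21 = 0.6048.
Convertible notes (debt portion) weight = 8.3/21 = 0.3952.
Debt contribution = 0.3952 × 7.2% × (1 − 36.5%) = 1.8070%.
Required equity contribution = 7.19% − 1.8070% = 5.3830%.
Re = 5.3830% / 0.6048 = 8.9010%.

8.90%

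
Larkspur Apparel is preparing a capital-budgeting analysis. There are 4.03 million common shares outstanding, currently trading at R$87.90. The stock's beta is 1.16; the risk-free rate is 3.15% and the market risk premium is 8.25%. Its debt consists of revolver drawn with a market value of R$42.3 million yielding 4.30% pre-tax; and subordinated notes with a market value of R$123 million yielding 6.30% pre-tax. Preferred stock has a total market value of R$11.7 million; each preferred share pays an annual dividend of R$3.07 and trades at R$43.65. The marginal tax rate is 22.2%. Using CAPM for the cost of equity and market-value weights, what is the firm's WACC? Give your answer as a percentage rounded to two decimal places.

Cost of equity via CAPM: Re = 3.15% + 1.16 × 8.25% = 12.7200%.
Cost of preferred: Rp = 3.07 / 43.65 = 7.0332%.
Market value of equity E = 87.9 × 4.03m = 354.237m.
Total capital V = 354.237 + 11.7 + 42.3 + 123 = 531.237.
Equity: weight = 354.237/531.237 = 0.6668; cost = 12.72%.
Preferred: weight = 11.7/531.237 = 0.0220; cost = 7.0332%.
Revolver drawn: weight = 42.3/531.237 = 0.0796; after-tax cost = 4.3% × (1 − 22.2%) = 3.3454%.
Subordinated notes: weight = 123/531.237 = 0.2315; after-tax cost = 6.3% × (1 − 22.2%) = 4.9014%.
WACC = 0.6668 × 12.7200% + 0.0220 × 7.0332% + 0.0796 × 3.3454% + 0.2315 × 4.9014% = 10.0380%.

10.04%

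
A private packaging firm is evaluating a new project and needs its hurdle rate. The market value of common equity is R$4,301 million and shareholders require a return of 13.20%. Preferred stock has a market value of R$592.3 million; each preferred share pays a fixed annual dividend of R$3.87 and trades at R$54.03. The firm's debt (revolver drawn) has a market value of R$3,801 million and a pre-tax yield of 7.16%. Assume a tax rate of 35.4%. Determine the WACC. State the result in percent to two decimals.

Cost of preferred: Rp = 3.87 / 54.03 = 7.1627%.
Total capital V = 4301 + 592.3 + 3801 = 8694.3.
Equity: weight = 4301/8694.3 = 0.4947; cost = 13.2%.
Preferred: weight = 592.3/8694.3 = 0.0681; cost = 7.1627%.
Revolver drawn: weight = 3801/8694.3 = 0.4372; after-tax cost = 7.16% × (1 − 35.4%) = 4.6254%.
WACC = 0.4947 × 13.2000% + 0.0681 × 7.1627% + 0.4372 × 4.6254% = 9.0400%.

9.04%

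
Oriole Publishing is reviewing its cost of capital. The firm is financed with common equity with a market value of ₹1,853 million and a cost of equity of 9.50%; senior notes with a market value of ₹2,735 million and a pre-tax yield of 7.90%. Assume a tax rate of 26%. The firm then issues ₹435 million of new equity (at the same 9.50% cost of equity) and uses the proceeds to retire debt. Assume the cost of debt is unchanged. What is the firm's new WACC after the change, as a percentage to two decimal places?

7.67%

After the change:
Total capital V = 2288 + 2300 = 4588.
Equity: weight = 2288/4588 = 0.4987; cost = 9.5%.
Senior notes: weight = 2300/4588 = 0.5013; after-tax cost = 7.9% × (1 − 26%) = 5.8460%.
WACC = 0.4987 × 9.5000% + 0.5013 × 5.8460% = 7.6682%.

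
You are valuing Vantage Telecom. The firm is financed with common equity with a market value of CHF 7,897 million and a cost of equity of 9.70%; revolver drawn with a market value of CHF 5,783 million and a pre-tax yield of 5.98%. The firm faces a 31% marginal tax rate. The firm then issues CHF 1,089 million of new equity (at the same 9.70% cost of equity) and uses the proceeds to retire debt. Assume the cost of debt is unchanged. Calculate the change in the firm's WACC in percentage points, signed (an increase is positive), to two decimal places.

+0.44 pp

Current WACC:
Total capital V = 7897 + 5783 = 13680.
Equity: weight = 7897/13680 = 0.5773; cost = 9.7%.
Revolver drawn: weight = 5783/13680 = 0.4227; after-tax cost = 5.98% × (1 − 31%) = 4.1262%.
WACC = 0.5773 × 9.7000% + 0.4227 × 4.1262% = 7.3438%.
After the change:
Total capital V = 8986 + 4694 = 13680.
Equity: weight = 8986/13680 = 0.6569; cost = 9.7%.
Revolver drawn: weight = 4694/13680 = 0.3431; after-tax cost = 5.98% × (1 − 31%) = 4.1262%.
WACC = 0.6569 × 9.7000% + 0.3431 × 4.1262% = 7.7875%.
Change in WACC = 7.7875% − 7.3438% = 0.4437 pp.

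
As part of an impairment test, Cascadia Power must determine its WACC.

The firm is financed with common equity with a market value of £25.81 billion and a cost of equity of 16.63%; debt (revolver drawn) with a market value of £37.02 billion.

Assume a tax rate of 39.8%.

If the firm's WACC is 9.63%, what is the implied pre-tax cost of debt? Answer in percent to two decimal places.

Total capital V = 25.81 + 37.02 = 62.83.
Equity weight = 25.81/62.83 = 0.4108.
Revolver drawn weight = 37.02/62.83 = 0.5892.
Equity contribution = 0.4108 × 16.63% = 6.8315%.
Remaining for debt = 9.63% − 6.8315% = 2.7985%.
Rd × (1 − 39.8%) × 0.5892 = 2.7985%  ⇒  Rd = 7.8898%.

7.89%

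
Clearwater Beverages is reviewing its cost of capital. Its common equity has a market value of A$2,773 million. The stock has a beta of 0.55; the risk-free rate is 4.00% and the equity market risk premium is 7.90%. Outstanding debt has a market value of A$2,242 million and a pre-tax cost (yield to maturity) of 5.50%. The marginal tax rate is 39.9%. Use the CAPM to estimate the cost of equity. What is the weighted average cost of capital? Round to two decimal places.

Cost of equity via CAPM: Re = 4.0% + 0.55 × 7.9% = 8.3450%.
Total capital V = 2773 + 2242 = 5015.
Equity: weight = 2773/5015 = 0.5529; cost = 8.345%.
Debt: weight = 2242/5015 = 0.4471; after-tax cost = 5.5% × (1 − 39.9%) = 3.3055%.
WACC = 0.5529 × 8.3450% + 0.4471 × 3.3055% = 6.0920%.

6.09%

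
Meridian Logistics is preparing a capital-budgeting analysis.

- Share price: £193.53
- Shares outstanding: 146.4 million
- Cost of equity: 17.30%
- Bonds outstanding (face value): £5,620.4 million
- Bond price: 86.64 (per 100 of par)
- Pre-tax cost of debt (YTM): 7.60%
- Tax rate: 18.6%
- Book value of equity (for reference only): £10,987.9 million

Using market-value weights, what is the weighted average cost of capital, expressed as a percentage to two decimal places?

Market value of equity E = 193.53 × 146.4m = 28332.792m. Market value of debt D = 5620.4m × 86.64/100 = 4869.51456m.
Total capital V = 28332.792 + 4869.51456 = 33202.30656.
Equity: weight = 28332.792/33202.30656 = 0.8533; cost = 17.3%.
Bonds outstanding: weight = 4869.51456/33202.30656 = 0.1467; after-tax cost = 7.6% × (1 − 18.6%) = 6.1864%.
WACC = 0.8533 × 17.3000% + 0.1467 × 6.1864% = 15.6701%.

15.67%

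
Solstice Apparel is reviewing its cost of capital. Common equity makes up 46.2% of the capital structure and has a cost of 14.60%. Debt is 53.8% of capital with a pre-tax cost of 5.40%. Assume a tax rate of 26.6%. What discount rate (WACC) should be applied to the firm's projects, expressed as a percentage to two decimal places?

After-tax cost of debt = 5.4% × (1 − 26.6%) = 3.9636%.
WACC = 0.462 × 14.6000% + 0.538 × 3.9636% = 8.8776%.

8.88%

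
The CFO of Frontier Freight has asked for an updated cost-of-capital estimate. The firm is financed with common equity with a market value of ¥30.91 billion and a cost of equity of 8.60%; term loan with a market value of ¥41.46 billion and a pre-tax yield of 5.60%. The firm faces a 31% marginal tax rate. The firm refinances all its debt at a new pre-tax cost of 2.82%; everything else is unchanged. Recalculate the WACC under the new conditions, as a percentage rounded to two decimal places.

4.79%

After the change:
Total capital V = 30.91 + 41.46 = 72.37.
Equity: weight = 30.91/72.37 = 0.4271; cost = 8.6%.
Term loan: weight = 41.46/72.37 = 0.5729; after-tax cost = 2.82% × (1 − 31%) = 1.9458%.
WACC = 0.4271 × 8.6000% + 0.5729 × 1.9458% = 4.7879%.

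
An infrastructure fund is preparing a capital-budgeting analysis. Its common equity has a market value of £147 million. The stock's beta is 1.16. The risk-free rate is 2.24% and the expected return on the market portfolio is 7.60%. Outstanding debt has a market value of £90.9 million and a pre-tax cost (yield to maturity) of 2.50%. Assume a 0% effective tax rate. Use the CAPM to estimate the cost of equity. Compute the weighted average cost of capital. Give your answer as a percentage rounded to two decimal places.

Market risk premium = 7.6% − 2.24% = 5.36%.
Cost of equity via CAPM: Re = 2.24% + 1.16 × 5.36% = 8.4576%.
Total capital V = 147 + 90.9 = 237.9.
Equity: weight = 147/237.9 = 0.6179; cost = 8.4576%.
Debt: weight = 90.9/237.9 = 0.3821; after-tax cost = 2.5% × (1 − 0%) = 2.5000%.
WACC = 0.6179 × 8.4576% + 0.3821 × 2.5000% = 6.1812%.

6.18%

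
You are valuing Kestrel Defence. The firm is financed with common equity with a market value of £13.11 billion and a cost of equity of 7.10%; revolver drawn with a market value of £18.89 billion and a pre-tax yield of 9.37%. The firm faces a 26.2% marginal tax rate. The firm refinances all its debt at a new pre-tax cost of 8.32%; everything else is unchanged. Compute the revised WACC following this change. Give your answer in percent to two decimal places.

After the change:
Total capital V = 13.11 + 18.89 = 32.
Equity: weight = 13.11/32 = 0.4097; cost = 7.1%.
Revolver drawn: weight = 18.89/32 = 0.5903; after-tax cost = 8.32% × (1 − 26.2%) = 6.1402%.
WACC = 0.4097 × 7.1000% + 0.5903 × 6.1402% = 6.5334%.

6.53%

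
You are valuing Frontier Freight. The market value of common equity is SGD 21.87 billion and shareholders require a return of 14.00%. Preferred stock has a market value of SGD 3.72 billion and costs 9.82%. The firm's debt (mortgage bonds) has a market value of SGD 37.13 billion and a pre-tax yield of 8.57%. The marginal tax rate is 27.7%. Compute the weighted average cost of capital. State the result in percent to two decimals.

Total capital V = 21.87 + 3.72 + 37.13 = 62.72.
Equity: weight = 21.87/62.72 = 0.3487; cost = 14%.
Preferred: weight = 3.72/62.72 = 0.0593; cost = 9.82%.
Mortgage bonds: weight = 37.13/62.72 = 0.5920; after-tax cost = 8.57% × (1 − 27.7%) = 6.1961%.
WACC = 0.3487 × 14.0000% + 0.0593 × 9.8200% + 0.5920 × 6.1961% = 9.1322%.

9.13%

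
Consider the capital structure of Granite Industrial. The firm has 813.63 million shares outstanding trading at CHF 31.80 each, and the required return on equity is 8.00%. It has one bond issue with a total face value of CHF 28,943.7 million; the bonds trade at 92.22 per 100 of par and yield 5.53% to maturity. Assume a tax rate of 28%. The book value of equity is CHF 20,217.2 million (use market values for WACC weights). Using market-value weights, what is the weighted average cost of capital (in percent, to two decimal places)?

5.96%

Market value of equity E = 31.8 × 813.63m = 25873.434m. Market value of debt D = 28943.7m × 92.22/100 = 26691.88014m.
Total capital V = 25873.434 + 26691.88014 = 52565.31414.
Equity: weight = 25873.434/52565.31414 = 0.4922; cost = 8%.
Bonds outstanding: weight = 26691.88014/52565.31414 = 0.5078; after-tax cost = 5.53% × (1 − 28%) = 3.9816%.
WACC = 0.4922 × 8.0000% + 0.5078 × 3.9816% = 5.9595%.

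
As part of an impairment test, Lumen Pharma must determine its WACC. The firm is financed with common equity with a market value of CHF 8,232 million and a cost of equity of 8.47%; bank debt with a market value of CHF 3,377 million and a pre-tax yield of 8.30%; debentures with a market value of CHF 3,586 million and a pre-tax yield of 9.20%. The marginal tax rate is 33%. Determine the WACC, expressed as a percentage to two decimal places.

Total capital V = 8232 + 3377 + 3586 = 15195.
Equity: weight = 8232/15195 = 0.5418; cost = 8.47%.
Bank debt: weight = 3377/15195 = 0.2222; after-tax cost = 8.3% × (1 − 33%) = 5.5610%.
Debentures: weight = 3586/15195 = 0.2360; after-tax cost = 9.2% × (1 − 33%) = 6.1640%.
WACC = 0.5418 × 8.4700% + 0.2222 × 5.5610% + 0.2360 × 6.1640% = 7.2793%.

7.28%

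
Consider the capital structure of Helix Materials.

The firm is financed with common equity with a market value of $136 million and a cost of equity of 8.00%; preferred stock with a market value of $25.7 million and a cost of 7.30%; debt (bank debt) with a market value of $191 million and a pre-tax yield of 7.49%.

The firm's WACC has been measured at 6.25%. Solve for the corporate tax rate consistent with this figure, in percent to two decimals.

35.08%

Total capital V = 136 + 25.7 + 191 = 352.7.
Equity weight = 136/352.7 = 0.3856.
Preferred weight = 25.7/352.7 = 0.0729.
Bank debt weight = 191/352.7 = 0.5415.
Equity contribution = 0.3856 × 8% = 3.0848%.
Preferred contribution = 0.0729 × 7.3% = 0.5319%.
Debt contribution must be 6.25% − 3.6167% = 2.6333%.
0.5415 × 7.49% × (1 − T) = 2.6333%  ⇒  (1 − T) = 0.6492.
T = 35.0782%.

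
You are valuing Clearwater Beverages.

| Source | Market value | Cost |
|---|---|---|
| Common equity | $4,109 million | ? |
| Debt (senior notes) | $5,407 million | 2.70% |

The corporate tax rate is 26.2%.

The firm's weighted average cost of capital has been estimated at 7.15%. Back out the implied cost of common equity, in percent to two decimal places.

13.94%

Total capital V = 4109 + 5407 = 9516.
Equity weight = 4109/9516 = 0.4318.
Senior notes weight = 5407/9516 = 0.5682.
Debt contribution = 0.5682 × 2.7% × (1 − 26.2%) = 1.1322%.
Required equity contribution = 7.15% − 1.1322% = 6.0178%.
Re = 6.0178% / 0.4318 = 13.9366%.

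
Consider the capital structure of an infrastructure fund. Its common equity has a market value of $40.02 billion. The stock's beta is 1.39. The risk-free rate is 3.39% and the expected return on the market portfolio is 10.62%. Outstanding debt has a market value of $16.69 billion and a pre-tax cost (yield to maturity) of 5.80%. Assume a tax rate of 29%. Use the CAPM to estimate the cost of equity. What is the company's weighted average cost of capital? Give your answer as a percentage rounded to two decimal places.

10.70%

Market risk premium = 10.62% − 3.39% = 7.23%.
Cost of equity via CAPM: Re = 3.39% + 1.39 × 7.23% = 13.4397%.
Total capital V = 40.02 + 16.69 = 56.71.
Equity: weight = 40.02/56.71 = 0.7057; cost = 13.4397%.
Debt: weight = 16.69/56.71 = 0.2943; after-tax cost = 5.8% × (1 − 29%) = 4.1180%.
WACC = 0.7057 × 13.4397% + 0.2943 × 4.1180% = 10.6963%.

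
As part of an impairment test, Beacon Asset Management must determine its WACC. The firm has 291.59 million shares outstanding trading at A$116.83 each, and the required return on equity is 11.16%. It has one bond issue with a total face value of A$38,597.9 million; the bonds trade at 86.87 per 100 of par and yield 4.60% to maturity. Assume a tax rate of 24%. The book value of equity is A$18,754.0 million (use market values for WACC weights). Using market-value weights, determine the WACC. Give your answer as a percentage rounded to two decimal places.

7.36%

Market value of equity E = 116.83 × 291.59m = 34066.4597m. Market value of debt D = 38597.9m × 86.87/100 = 33529.99573m.
Total capital V = 34066.4597 + 33529.99573 = 67596.45543.
Equity: weight = 34066.4597/67596.45543 = 0.5040; cost = 11.16%.
Bonds outstanding: weight = 33529.99573/67596.45543 = 0.4960; after-tax cost = 4.6% × (1 − 24%) = 3.4960%.
WACC = 0.5040 × 11.1600% + 0.4960 × 3.4960% = 7.3584%.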